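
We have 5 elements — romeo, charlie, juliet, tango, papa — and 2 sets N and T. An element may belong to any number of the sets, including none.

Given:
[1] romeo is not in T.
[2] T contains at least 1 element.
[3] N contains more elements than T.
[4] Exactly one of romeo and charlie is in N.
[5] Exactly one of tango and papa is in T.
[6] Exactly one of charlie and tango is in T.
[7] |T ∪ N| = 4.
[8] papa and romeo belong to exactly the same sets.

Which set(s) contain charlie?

From (1): romeo ∉ T.
(8): papa matches romeo: papa ∉ T.
(5) (exactly one): tango ∈ T.
(6) (exactly one): charlie ∉ T.
Suppose charlie ∈ N: no assignment then satisfies all the clues, so charlie ∉ N.

charlie: none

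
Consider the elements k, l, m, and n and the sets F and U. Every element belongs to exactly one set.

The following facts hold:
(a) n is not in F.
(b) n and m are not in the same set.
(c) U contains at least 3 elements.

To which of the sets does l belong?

l: U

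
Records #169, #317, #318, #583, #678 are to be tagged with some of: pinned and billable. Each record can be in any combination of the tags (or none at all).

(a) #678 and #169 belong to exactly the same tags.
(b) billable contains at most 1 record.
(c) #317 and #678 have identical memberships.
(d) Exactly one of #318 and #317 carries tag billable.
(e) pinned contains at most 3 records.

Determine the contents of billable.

billable = {#318}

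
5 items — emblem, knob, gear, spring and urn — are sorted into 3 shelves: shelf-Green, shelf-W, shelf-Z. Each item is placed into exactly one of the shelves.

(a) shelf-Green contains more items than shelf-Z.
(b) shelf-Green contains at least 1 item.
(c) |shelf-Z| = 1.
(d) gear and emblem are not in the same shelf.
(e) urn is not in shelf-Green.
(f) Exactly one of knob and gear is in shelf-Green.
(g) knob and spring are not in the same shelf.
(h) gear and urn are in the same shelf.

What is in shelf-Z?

shelf-Z = {spring}

From (e): urn ∉ shelf-Green.
(h): gear matches urn: gear ∉ shelf-Green.
(f) (exactly one): knob ∈ shelf-Green.
(g): spring ∉ shelf-Green.
Suppose emblem ∈ shelf-Z: no assignment then satisfies all the clues, so emblem ∉ shelf-Z.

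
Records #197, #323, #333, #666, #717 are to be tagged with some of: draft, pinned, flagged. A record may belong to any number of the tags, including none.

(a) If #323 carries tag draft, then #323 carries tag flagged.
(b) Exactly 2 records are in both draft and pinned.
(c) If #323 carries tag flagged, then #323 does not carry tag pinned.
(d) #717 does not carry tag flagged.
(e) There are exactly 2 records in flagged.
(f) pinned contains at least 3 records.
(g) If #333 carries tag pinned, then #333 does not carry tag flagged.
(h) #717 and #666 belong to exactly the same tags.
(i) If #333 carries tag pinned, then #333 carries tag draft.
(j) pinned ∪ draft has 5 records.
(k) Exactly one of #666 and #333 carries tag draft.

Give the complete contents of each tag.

draft = {#197, #323, #333}; pinned = {#197, #333, #666, #717}; flagged = {#197, #323}

From (d): #717 ∉ flagged.
(h): #666 matches #717: #666 ∉ flagged.
Suppose #197 ∉ draft: no assignment then satisfies all the clues, so #197 ∈ draft.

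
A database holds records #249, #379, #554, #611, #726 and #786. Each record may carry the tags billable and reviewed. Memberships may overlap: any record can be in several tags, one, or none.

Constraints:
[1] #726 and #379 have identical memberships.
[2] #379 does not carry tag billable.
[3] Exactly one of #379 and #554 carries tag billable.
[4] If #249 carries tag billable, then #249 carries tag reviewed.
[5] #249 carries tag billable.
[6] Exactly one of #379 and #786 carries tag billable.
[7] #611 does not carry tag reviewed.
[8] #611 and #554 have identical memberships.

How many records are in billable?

From (2): #379 ∉ billable.
From (5): #249 ∈ billable.
From (7): #611 ∉ reviewed.
(1): #726 matches #379: #726 ∉ billable.
(3) (exactly one): #554 ∈ billable.
(4): #249 ∈ reviewed.
(6) (exactly one): #786 ∈ billable.
(8): #611 matches #554: #611 ∈ billable.
(8): #554 matches #611: #554 ∉ reviewed.

4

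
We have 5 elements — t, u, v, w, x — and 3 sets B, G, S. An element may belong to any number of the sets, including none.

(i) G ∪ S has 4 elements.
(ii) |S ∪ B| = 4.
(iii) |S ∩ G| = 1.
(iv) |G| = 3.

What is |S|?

2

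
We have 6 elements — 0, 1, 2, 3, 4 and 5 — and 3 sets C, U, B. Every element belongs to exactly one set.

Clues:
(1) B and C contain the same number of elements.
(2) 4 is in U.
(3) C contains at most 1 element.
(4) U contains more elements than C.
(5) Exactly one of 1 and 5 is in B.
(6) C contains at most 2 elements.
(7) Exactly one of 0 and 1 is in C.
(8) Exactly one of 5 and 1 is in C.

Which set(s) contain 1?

From (2): 4 ∈ U.
Suppose 1 ∉ C: no assignment then satisfies all the clues, so 1 ∈ C.

1: C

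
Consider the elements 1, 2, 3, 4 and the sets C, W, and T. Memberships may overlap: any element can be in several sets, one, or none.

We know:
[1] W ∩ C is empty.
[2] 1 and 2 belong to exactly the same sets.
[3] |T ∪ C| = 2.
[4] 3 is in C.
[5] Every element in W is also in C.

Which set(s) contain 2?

2: none

From (4): 3 ∈ C.
(1) (disjoint): 3 ∉ W.
Suppose 2 ∈ C: no assignment then satisfies all the clues, so 2 ∉ C.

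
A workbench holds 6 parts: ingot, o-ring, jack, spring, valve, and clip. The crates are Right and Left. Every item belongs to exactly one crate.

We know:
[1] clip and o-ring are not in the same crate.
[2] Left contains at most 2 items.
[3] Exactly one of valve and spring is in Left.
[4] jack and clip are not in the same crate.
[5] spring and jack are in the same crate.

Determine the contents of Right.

Right = {ingot, jack, o-ring, spring}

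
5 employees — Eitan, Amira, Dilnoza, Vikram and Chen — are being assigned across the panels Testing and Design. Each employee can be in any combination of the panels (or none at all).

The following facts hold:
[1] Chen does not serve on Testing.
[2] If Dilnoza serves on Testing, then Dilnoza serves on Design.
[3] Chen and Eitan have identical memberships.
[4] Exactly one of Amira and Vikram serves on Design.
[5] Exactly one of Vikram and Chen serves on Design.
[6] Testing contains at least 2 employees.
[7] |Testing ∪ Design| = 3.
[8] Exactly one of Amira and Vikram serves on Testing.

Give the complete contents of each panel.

Testing = {Amira, Dilnoza}; Design = {Dilnoza, Vikram}

From (1): Chen ∉ Testing.
(3): Eitan matches Chen: Eitan ∉ Testing.
Suppose Eitan ∈ Design: no assignment then satisfies all the clues, so Eitan ∉ Design.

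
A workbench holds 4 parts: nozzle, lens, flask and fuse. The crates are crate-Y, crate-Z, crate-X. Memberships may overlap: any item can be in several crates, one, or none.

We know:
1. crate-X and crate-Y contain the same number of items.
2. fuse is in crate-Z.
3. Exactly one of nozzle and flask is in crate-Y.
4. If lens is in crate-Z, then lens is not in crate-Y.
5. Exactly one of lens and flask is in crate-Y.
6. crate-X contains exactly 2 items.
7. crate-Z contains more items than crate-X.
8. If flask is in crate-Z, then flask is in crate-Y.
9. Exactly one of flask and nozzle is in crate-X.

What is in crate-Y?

crate-Y = {flask, fuse}

From (2): fuse ∈ crate-Z.
Suppose nozzle ∈ crate-Y: no assignment then satisfies all the clues, so nozzle ∉ crate-Y.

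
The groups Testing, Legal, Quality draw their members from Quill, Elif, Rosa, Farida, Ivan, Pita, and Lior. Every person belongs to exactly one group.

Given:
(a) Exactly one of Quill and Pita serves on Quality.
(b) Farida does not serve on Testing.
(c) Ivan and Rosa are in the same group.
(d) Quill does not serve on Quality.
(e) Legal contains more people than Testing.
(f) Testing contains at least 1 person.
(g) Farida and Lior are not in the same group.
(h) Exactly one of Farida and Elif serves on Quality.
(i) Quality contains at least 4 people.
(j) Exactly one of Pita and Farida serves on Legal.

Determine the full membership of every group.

Testing = {Lior}; Legal = {Farida, Quill}; Quality = {Elif, Ivan, Pita, Rosa}

From (b): Farida ∉ Testing.
From (d): Quill ∉ Quality.
(a) (exactly one): Pita ∈ Quality.
(j) (exactly one): Farida ∈ Legal.
(g): Lior ∉ Legal.
(h) (exactly one): Elif ∈ Quality.
Suppose Quill ∈ Testing: no assignment then satisfies all the clues, so Quill ∉ Testing.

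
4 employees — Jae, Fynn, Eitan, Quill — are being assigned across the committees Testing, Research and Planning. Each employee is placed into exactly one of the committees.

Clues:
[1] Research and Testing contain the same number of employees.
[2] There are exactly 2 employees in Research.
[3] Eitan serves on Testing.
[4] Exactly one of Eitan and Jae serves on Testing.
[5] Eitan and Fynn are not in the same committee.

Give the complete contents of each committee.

Testing = {Eitan, Quill}; Research = {Fynn, Jae}; Planning = {}

From (3): Eitan ∈ Testing.
(4) (exactly one): Jae ∉ Testing.
(5): Fynn ∉ Testing.
Suppose Jae ∉ Research: no assignment then satisfies all the clues, so Jae ∈ Research.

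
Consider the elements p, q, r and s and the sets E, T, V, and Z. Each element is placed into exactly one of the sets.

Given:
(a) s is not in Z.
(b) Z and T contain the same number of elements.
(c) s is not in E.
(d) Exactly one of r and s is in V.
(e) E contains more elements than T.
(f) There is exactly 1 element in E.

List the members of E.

E = {r}

From (a): s ∉ Z.
From (c): s ∉ E.
Suppose p ∈ E: no assignment then satisfies all the clues, so p ∉ E.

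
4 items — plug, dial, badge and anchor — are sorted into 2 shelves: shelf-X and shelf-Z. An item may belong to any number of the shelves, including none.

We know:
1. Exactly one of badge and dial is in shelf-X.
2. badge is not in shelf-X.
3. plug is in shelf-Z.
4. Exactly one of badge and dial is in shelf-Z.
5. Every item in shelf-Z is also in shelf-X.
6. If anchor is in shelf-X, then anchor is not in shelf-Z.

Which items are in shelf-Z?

shelf-Z = {dial, plug}

From (2): badge ∉ shelf-X.
From (3): plug ∈ shelf-Z.
(1) (exactly one): dial ∈ shelf-X.
(5) with plug ∈ shelf-Z: plug ∈ shelf-X.
(5) contrapositive: badge ∉ shelf-Z.
(4) (exactly one): dial ∈ shelf-Z.
Suppose anchor ∈ shelf-Z: no assignment then satisfies all the clues, so anchor ∉ shelf-Z.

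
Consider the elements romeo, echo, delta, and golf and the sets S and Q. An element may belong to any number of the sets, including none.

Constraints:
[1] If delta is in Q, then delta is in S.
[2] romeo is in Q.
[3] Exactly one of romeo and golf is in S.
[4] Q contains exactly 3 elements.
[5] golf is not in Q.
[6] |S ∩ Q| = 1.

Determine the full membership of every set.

S = {delta, golf}; Q = {delta, echo, romeo}

From (2): romeo ∈ Q.
From (5): golf ∉ Q.
(4): only 3 candidates remain for Q, so all are in.
(1): delta ∈ S.
Suppose romeo ∈ S: no assignment then satisfies all the clues, so romeo ∉ S.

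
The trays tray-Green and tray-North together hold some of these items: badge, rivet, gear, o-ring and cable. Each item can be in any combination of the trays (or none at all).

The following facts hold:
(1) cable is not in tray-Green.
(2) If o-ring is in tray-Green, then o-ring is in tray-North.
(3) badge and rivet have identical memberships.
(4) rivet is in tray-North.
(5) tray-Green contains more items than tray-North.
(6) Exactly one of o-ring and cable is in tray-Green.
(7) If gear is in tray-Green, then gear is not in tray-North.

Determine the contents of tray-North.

tray-North = {badge, o-ring, rivet}

From (1): cable ∉ tray-Green.
From (4): rivet ∈ tray-North.
(3): badge matches rivet: badge ∈ tray-North.
(6) (exactly one): o-ring ∈ tray-Green.
(2): o-ring ∈ tray-North.
Suppose gear ∈ tray-North: no assignment then satisfies all the clues, so gear ∉ tray-North.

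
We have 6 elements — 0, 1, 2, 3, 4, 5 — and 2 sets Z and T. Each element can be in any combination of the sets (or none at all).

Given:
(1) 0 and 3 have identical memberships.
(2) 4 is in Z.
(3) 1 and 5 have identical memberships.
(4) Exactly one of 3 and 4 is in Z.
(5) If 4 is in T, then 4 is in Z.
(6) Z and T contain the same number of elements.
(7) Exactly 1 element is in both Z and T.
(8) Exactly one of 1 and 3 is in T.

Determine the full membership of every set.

Z = {1, 4, 5}; T = {0, 3, 4}

From (2): 4 ∈ Z.
(4) (exactly one): 3 ∉ Z.
(1): 0 matches 3: 0 ∉ Z.
Suppose 0 ∉ T: no assignment then satisfies all the clues, so 0 ∈ T.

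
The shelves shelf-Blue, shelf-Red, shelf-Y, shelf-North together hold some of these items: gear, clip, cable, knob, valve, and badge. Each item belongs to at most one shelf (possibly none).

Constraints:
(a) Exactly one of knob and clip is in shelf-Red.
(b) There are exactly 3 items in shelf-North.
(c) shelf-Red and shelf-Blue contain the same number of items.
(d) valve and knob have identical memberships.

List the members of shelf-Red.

shelf-Red = {clip}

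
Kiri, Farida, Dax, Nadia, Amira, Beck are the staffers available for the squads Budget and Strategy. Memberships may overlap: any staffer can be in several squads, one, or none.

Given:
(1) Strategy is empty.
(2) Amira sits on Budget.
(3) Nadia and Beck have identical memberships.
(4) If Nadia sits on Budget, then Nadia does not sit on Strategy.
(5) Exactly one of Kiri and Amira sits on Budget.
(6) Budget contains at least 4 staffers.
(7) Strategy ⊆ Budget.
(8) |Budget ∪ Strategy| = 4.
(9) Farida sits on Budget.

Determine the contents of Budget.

Budget = {Amira, Beck, Farida, Nadia}

From (2): Amira ∈ Budget.
From (9): Farida ∈ Budget.
(1): Strategy already has 0, so the rest are out.
(5) (exactly one): Kiri ∉ Budget.
Suppose Dax ∈ Budget: no assignment then satisfies all the clues, so Dax ∉ Budget.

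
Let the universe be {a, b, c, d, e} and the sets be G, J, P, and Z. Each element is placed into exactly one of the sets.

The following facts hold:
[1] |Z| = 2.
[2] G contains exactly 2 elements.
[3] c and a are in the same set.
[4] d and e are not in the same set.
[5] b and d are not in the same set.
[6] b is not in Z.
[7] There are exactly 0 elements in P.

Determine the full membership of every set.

G = {b, e}; J = {d}; P = {}; Z = {a, c}

From (6): b ∉ Z.
(7): P already has 0, so the rest are out.
Suppose a ∈ G: no assignment then satisfies all the clues, so a ∉ G.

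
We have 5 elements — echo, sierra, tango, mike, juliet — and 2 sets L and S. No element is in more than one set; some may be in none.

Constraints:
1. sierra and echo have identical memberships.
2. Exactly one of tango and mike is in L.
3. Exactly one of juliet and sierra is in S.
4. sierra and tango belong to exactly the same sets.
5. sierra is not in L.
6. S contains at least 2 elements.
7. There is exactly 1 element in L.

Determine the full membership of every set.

L = {mike}; S = {echo, sierra, tango}

From (5): sierra ∉ L.
(1): echo matches sierra: echo ∉ L.
(4): tango matches sierra: tango ∉ L.
(2) (exactly one): mike ∈ L.
(7): L already has 1, so the rest are out.
Suppose echo ∉ S: no assignment then satisfies all the clues, so echo ∈ S.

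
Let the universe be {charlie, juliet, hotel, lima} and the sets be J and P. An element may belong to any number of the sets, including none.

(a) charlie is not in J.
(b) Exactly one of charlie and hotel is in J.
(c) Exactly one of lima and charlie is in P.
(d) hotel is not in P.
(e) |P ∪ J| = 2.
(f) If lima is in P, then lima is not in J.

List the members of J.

J = {hotel}

From (a): charlie ∉ J.
From (d): hotel ∉ P.
(b) (exactly one): hotel ∈ J.
Suppose juliet ∈ J: no assignment then satisfies all the clues, so juliet ∉ J.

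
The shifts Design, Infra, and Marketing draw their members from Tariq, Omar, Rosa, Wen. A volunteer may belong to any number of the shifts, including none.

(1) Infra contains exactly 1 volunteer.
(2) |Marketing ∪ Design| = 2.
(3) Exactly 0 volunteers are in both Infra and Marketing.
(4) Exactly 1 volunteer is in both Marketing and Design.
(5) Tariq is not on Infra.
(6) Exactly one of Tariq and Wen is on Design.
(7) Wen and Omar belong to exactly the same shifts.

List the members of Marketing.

Marketing = {Tariq}

From (5): Tariq ∉ Infra.
Suppose Tariq ∉ Marketing: no assignment then satisfies all the clues, so Tariq ∈ Marketing.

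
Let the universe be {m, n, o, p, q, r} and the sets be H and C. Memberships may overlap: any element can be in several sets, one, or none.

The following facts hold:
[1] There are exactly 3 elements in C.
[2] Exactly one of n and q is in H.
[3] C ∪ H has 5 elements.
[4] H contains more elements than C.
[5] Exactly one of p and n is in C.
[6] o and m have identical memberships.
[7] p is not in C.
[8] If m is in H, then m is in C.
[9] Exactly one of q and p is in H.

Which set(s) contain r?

r: H

From (7): p ∉ C.
(5) (exactly one): n ∈ C.
Suppose r ∉ H: no assignment then satisfies all the clues, so r ∈ H.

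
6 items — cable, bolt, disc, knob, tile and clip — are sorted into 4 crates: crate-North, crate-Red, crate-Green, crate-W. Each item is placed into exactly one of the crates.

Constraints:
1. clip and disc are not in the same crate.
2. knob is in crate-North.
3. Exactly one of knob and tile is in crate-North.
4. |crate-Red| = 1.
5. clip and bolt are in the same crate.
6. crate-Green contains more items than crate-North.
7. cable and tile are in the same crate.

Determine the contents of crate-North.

From (2): knob ∈ crate-North.
(3) (exactly one): tile ∉ crate-North.
(7): cable matches tile: cable ∉ crate-North.
Suppose bolt ∈ crate-North: no assignment then satisfies all the clues, so bolt ∉ crate-North.

crate-North = {knob}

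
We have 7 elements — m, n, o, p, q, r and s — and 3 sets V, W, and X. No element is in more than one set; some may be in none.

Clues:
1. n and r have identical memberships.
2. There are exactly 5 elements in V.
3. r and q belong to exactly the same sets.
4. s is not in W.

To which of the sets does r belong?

r: V

From (4): s ∉ W.
Suppose r ∉ V: no assignment then satisfies all the clues, so r ∈ V.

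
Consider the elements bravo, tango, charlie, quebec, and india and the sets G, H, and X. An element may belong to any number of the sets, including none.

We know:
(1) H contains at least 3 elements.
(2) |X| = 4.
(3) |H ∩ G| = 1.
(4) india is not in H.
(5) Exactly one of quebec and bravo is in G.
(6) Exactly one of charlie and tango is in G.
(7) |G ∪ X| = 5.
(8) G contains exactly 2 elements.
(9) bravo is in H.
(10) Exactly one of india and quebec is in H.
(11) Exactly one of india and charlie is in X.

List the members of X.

X = {bravo, india, quebec, tango}

From (4): india ∉ H.
From (9): bravo ∈ H.
(10) (exactly one): quebec ∈ H.
Suppose bravo ∉ X: no assignment then satisfies all the clues, so bravo ∈ X.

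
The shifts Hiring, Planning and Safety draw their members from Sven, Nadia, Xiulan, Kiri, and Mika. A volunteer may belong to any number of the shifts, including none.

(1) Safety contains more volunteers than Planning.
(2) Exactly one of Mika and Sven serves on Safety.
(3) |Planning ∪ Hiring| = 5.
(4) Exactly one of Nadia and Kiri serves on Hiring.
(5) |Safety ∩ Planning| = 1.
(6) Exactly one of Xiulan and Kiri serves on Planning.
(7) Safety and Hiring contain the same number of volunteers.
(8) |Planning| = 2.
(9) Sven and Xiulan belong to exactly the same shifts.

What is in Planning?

Planning = {Kiri, Mika}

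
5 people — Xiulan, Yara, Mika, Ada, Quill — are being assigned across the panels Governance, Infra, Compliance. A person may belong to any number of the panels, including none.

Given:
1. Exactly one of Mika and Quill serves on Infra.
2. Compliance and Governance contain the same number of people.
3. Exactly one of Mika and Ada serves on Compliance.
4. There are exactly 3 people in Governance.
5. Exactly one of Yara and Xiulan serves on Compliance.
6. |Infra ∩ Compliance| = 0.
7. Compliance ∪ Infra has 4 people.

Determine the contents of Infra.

Infra = {Mika}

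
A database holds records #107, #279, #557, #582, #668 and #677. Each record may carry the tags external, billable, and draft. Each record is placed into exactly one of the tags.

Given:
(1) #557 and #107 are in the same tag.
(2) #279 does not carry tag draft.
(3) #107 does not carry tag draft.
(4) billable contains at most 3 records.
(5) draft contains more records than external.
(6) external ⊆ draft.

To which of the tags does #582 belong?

#582: draft

From (2): #279 ∉ draft.
From (3): #107 ∉ draft.
(1): #557 matches #107: #557 ∉ draft.
(6) contrapositive: #107 ∉ external.
(6) contrapositive: #279 ∉ external.
(6) contrapositive: #557 ∉ external.
Only one tag left: #107 ∈ billable.
Only one tag left: #279 ∈ billable.
Only one tag left: #557 ∈ billable.
(4): billable already has 3, so the rest are out.
Suppose #582 ∈ external: no assignment then satisfies all the clues, so #582 ∉ external.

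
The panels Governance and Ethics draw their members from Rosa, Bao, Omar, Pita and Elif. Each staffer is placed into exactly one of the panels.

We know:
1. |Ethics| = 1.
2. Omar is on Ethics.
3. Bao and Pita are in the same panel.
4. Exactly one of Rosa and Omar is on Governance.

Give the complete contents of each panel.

From (2): Omar ∈ Ethics.
(1): Ethics already has 1, so the rest are out.
(4) (exactly one): Rosa ∈ Governance.
Only one panel left: Bao ∈ Governance.
Only one panel left: Pita ∈ Governance.
Only one panel left: Elif ∈ Governance.

Governance = {Bao, Elif, Pita, Rosa}; Ethics = {Omar}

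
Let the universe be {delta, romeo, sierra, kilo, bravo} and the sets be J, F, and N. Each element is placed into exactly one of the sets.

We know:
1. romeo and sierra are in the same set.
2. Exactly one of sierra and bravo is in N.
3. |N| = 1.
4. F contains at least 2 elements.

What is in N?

N = {bravo}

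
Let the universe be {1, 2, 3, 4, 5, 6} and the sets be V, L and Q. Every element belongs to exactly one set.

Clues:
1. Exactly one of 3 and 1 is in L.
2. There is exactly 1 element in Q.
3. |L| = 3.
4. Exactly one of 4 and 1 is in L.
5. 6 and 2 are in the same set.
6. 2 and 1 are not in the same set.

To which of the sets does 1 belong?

1: Q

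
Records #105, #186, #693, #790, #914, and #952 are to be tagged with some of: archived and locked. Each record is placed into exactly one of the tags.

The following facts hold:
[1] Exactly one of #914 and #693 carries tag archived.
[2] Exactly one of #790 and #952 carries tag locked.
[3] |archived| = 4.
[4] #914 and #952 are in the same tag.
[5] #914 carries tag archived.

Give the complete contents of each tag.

archived = {#105, #186, #914, #952}; locked = {#693, #790}

From (5): #914 ∈ archived.
(1) (exactly one): #693 ∉ archived.
(4): #952 matches #914: #952 ∈ archived.
Only one tag left: #693 ∈ locked.
(2) (exactly one): #790 ∈ locked.
(3): only 4 candidates remain for archived, so all are in.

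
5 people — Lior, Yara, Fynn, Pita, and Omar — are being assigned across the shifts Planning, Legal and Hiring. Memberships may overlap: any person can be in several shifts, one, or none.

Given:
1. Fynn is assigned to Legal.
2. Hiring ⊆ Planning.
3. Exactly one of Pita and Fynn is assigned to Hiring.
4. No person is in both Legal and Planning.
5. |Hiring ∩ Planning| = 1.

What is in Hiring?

Hiring = {Pita}

From (1): Fynn ∈ Legal.
(4) (disjoint): Fynn ∉ Planning.
(2) contrapositive: Fynn ∉ Hiring.
(3) (exactly one): Pita ∈ Hiring.
(2) with Pita ∈ Hiring: Pita ∈ Planning.
(4) (disjoint): Pita ∉ Legal.
Suppose Lior ∈ Hiring: no assignment then satisfies all the clues, so Lior ∉ Hiring.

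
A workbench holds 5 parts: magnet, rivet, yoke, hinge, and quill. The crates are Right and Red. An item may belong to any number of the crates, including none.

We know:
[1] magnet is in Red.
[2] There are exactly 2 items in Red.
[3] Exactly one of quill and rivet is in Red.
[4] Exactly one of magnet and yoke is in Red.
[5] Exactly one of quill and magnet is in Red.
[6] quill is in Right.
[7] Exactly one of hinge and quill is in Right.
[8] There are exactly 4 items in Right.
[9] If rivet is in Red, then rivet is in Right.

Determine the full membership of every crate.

Right = {magnet, quill, rivet, yoke}; Red = {magnet, rivet}

From (1): magnet ∈ Red.
From (6): quill ∈ Right.
(4) (exactly one): yoke ∉ Red.
(5) (exactly one): quill ∉ Red.
(7) (exactly one): hinge ∉ Right.
(8): only 4 candidates remain for Right, so all are in.
(3) (exactly one): rivet ∈ Red.
(2): Red already has 2, so the rest are out.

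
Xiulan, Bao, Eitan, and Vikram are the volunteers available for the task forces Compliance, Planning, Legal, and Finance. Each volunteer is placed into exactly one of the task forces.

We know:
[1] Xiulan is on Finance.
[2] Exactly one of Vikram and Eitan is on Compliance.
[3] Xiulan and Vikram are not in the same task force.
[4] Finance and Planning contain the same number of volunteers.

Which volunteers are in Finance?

Finance = {Xiulan}

From (1): Xiulan ∈ Finance.
(3): Vikram ∉ Finance.
Suppose Bao ∈ Finance: no assignment then satisfies all the clues, so Bao ∉ Finance.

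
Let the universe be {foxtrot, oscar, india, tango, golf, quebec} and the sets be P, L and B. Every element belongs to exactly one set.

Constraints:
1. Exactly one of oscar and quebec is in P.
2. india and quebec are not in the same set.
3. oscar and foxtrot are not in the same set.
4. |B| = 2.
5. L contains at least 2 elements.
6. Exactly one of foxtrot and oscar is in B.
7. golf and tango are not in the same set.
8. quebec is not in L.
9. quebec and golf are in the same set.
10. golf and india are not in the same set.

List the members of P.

From (8): quebec ∉ L.
(9): golf matches quebec: golf ∉ L.
Suppose foxtrot ∈ P: no assignment then satisfies all the clues, so foxtrot ∉ P.

P = {golf, quebec}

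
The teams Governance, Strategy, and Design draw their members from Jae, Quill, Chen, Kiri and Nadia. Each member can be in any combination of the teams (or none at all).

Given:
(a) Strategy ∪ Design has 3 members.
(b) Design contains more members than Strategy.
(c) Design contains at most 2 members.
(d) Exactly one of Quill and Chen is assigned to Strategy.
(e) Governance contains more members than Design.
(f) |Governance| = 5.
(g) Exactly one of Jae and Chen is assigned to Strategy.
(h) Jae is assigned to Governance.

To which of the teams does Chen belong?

Chen: Governance, Strategy

From (h): Jae ∈ Governance.
(f): only 5 candidates remain for Governance, so all are in.
Suppose Chen ∉ Strategy: no assignment then satisfies all the clues, so Chen ∈ Strategy.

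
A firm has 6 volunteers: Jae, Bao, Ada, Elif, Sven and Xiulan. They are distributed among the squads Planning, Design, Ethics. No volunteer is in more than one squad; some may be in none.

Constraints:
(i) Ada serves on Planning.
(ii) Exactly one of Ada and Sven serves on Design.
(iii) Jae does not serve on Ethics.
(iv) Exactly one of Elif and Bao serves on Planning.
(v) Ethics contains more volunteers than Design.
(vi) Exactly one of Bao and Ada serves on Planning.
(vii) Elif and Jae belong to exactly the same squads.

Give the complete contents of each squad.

Planning = {Ada, Elif, Jae}; Design = {Sven}; Ethics = {Bao, Xiulan}

From (i): Ada ∈ Planning.
From (iii): Jae ∉ Ethics.
(ii) (exactly one): Sven ∈ Design.
(vi) (exactly one): Bao ∉ Planning.
(vii): Elif matches Jae: Elif ∉ Ethics.
(iv) (exactly one): Elif ∈ Planning.
(vii): Jae matches Elif: Jae ∈ Planning.
Suppose Bao ∈ Design: no assignment then satisfies all the clues, so Bao ∉ Design.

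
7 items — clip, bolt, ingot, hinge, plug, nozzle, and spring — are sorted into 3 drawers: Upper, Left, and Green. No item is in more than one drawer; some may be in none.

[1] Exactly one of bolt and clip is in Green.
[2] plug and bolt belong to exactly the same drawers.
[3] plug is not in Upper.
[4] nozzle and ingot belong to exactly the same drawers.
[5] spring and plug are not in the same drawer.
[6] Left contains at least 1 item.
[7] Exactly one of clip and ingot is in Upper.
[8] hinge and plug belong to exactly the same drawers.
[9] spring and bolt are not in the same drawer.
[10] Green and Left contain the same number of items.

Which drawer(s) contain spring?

spring: Left

From (3): plug ∉ Upper.
(2): bolt matches plug: bolt ∉ Upper.
(8): hinge matches plug: hinge ∉ Upper.
Suppose spring ∈ Upper: no assignment then satisfies all the clues, so spring ∉ Upper.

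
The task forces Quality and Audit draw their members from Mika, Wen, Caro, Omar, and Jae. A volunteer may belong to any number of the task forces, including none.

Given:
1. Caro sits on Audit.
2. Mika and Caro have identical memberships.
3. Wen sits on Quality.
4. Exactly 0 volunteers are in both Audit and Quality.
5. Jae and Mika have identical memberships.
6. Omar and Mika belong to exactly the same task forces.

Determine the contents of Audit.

Audit = {Caro, Jae, Mika, Omar}

From (1): Caro ∈ Audit.
From (3): Wen ∈ Quality.
(2): Mika matches Caro: Mika ∈ Audit.
(5): Jae matches Mika: Jae ∈ Audit.
(6): Omar matches Mika: Omar ∈ Audit.
Suppose Wen ∈ Audit: no assignment then satisfies all the clues, so Wen ∉ Audit.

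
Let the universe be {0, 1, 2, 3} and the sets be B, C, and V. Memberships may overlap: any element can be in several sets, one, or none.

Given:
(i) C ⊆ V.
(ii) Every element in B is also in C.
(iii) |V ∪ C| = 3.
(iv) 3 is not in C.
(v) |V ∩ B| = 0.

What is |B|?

0

From (iv): 3 ∉ C.
(ii) contrapositive: 3 ∉ B.
Suppose 0 ∈ B: no assignment then satisfies all the clues, so 0 ∉ B.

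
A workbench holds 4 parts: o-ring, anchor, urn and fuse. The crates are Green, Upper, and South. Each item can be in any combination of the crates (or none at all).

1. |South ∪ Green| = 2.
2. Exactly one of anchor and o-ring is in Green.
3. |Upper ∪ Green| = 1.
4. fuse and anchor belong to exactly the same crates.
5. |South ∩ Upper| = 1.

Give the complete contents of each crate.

Green = {o-ring}; Upper = {o-ring}; South = {o-ring, urn}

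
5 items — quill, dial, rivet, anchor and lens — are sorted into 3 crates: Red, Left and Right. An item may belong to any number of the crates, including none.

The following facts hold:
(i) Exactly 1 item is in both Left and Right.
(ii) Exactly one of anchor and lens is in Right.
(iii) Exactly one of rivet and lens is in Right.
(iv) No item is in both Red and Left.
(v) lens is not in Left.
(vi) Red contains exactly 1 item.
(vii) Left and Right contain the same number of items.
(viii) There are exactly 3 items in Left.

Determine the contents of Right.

Right = {dial, lens, quill}

From (v): lens ∉ Left.
Suppose quill ∉ Right: no assignment then satisfies all the clues, so quill ∈ Right.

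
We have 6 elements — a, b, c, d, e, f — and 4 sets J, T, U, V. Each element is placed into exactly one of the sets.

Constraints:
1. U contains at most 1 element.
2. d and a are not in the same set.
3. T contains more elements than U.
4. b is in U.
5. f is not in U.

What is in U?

U = {b}

From (4): b ∈ U.
From (5): f ∉ U.
(1): U already has 1, so the rest are out.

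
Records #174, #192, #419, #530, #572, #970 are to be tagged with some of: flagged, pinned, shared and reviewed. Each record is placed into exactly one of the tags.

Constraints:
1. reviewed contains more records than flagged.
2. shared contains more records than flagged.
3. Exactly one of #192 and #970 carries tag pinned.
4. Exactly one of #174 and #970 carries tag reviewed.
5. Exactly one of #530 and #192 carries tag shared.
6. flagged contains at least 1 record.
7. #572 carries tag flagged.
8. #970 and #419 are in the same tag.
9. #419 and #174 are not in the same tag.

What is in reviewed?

reviewed = {#419, #970}

From (7): #572 ∈ flagged.
Suppose #174 ∈ reviewed: no assignment then satisfies all the clues, so #174 ∉ reviewed.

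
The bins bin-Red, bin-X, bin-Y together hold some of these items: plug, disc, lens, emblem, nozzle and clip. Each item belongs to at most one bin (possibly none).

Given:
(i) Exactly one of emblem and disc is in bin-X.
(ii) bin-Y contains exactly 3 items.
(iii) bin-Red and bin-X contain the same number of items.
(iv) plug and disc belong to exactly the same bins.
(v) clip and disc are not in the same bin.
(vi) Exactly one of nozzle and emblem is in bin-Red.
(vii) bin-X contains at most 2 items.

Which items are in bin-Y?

bin-Y = {disc, lens, plug}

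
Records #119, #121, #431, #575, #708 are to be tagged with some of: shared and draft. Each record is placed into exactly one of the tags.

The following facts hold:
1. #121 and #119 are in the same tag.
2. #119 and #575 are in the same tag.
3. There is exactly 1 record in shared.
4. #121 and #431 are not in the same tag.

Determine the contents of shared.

shared = {#431}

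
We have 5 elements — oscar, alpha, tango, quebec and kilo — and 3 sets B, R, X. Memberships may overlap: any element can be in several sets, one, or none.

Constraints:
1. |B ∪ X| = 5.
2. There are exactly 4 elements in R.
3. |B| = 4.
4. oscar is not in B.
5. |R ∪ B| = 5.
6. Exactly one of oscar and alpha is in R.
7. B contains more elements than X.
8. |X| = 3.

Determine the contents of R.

R = {kilo, oscar, quebec, tango}

From (4): oscar ∉ B.
(3): only 4 candidates remain for B, so all are in.
Suppose oscar ∉ R: no assignment then satisfies all the clues, so oscar ∈ R.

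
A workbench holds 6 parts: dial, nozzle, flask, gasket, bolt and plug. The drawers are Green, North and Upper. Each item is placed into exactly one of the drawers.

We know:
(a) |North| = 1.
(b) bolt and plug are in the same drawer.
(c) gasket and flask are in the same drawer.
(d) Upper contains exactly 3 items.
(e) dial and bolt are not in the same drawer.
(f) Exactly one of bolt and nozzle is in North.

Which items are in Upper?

Upper = {dial, flask, gasket}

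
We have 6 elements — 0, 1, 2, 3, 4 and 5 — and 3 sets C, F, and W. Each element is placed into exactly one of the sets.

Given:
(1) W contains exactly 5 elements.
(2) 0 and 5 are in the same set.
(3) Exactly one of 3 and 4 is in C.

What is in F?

F = {}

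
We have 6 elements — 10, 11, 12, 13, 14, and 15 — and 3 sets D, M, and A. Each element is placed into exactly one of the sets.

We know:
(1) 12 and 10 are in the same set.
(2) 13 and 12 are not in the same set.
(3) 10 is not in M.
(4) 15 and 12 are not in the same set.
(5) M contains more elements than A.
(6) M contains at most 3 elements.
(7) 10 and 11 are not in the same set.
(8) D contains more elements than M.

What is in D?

D = {10, 12, 14}

From (3): 10 ∉ M.
(1): 12 matches 10: 12 ∉ M.
Suppose 10 ∉ D: no assignment then satisfies all the clues, so 10 ∈ D.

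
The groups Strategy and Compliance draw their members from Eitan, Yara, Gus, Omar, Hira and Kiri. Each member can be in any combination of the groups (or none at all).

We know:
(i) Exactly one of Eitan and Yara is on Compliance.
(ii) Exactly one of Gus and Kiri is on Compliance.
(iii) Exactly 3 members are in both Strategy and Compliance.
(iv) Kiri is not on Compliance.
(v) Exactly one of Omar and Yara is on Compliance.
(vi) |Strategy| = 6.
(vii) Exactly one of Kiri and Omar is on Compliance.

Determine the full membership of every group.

Strategy = {Eitan, Gus, Hira, Kiri, Omar, Yara}; Compliance = {Eitan, Gus, Omar}

From (iv): Kiri ∉ Compliance.
(ii) (exactly one): Gus ∈ Compliance.
(vi): only 6 candidates remain for Strategy, so all are in.
(vii) (exactly one): Omar ∈ Compliance.
(v) (exactly one): Yara ∉ Compliance.
(i) (exactly one): Eitan ∈ Compliance.
Suppose Hira ∈ Compliance: no assignment then satisfies all the clues, so Hira ∉ Compliance.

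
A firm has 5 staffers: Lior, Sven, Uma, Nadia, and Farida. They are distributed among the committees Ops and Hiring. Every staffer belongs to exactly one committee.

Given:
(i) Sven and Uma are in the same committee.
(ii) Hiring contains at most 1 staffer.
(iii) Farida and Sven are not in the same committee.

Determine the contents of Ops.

Ops = {Lior, Nadia, Sven, Uma}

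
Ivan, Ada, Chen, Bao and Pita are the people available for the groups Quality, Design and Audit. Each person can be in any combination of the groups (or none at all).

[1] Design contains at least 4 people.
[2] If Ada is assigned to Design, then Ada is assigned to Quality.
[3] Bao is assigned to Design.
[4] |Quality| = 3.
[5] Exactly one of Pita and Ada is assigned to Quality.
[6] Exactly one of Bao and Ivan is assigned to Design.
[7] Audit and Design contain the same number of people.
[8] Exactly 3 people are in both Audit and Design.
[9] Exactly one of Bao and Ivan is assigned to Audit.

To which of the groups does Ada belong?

Ada: Audit, Design, Quality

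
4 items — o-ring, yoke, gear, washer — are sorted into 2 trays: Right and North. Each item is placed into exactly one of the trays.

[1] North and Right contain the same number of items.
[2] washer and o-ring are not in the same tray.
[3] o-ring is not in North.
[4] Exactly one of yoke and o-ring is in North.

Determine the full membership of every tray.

Right = {gear, o-ring}; North = {washer, yoke}

From (3): o-ring ∉ North.
(4) (exactly one): yoke ∈ North.
Only one tray left: o-ring ∈ Right.
(2): washer ∉ Right.
Only one tray left: washer ∈ North.
Suppose gear ∉ Right: no assignment then satisfies all the clues, so gear ∈ Right.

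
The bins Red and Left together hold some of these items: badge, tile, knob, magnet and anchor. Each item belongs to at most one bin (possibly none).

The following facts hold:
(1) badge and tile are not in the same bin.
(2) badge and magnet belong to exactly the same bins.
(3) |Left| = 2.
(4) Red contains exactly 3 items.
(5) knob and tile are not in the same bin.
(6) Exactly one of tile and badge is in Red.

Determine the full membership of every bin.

Red = {badge, knob, magnet}; Left = {anchor, tile}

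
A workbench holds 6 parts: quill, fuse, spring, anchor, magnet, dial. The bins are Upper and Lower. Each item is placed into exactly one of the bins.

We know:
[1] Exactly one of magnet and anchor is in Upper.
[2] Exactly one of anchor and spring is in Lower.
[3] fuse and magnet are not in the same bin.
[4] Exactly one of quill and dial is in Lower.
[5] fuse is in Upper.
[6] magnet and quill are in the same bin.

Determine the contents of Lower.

Lower = {magnet, quill, spring}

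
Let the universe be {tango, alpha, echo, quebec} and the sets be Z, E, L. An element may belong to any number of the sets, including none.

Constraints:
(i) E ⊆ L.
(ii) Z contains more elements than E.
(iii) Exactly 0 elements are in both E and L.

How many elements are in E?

0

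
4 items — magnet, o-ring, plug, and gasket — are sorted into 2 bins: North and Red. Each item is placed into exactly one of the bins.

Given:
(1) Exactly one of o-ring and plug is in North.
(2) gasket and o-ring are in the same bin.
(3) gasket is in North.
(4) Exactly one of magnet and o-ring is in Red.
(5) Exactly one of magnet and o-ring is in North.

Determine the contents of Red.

Red = {magnet, plug}

From (3): gasket ∈ North.
(2): o-ring matches gasket: o-ring ∈ North.
(4) (exactly one): magnet ∈ Red.
(1) (exactly one): plug ∉ North.
Only one bin left: plug ∈ Red.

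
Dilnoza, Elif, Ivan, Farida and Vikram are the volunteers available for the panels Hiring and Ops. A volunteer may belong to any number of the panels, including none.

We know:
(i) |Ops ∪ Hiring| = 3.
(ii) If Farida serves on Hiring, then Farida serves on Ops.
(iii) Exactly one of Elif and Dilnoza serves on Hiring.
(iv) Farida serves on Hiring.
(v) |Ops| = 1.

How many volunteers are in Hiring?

3

From (iv): Farida ∈ Hiring.
(ii): Farida ∈ Ops.
(v): Ops already has 1, so the rest are out.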